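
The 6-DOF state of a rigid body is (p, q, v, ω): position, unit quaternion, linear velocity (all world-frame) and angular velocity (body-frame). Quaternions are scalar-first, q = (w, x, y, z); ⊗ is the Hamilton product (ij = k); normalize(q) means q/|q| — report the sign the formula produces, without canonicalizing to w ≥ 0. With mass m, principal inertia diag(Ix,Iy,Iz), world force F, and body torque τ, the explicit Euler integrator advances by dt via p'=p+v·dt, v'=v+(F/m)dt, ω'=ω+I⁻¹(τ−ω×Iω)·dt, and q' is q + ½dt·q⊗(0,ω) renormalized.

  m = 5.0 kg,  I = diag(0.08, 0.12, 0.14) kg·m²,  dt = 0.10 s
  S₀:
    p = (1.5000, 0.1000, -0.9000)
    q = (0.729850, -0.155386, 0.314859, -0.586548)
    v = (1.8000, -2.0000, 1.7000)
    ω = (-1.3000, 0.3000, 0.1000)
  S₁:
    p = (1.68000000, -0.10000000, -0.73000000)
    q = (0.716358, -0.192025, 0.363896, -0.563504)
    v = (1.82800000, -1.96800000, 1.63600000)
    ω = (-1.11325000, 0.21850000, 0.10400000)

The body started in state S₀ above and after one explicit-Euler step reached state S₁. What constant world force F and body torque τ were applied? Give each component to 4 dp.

F = (1.4000, 1.6000, -3.2000)
τ = (0.1500, -0.0900, -0.0100)

ω₁ − ω₀ = (0.18675000, -0.08150000, 0.00400000)
precession coupling = (0.0006, 0.0078, -0.0156)
τ = I·(Δω/dt) + ω₀×(Iω₀) = (0.1500, -0.0900, -0.0100)
v₁ − v₀ = (0.02800000, 0.03200000, -0.06400000)
m·(v₁−v₀)/dt = (1.4000, 1.6000, -3.2000)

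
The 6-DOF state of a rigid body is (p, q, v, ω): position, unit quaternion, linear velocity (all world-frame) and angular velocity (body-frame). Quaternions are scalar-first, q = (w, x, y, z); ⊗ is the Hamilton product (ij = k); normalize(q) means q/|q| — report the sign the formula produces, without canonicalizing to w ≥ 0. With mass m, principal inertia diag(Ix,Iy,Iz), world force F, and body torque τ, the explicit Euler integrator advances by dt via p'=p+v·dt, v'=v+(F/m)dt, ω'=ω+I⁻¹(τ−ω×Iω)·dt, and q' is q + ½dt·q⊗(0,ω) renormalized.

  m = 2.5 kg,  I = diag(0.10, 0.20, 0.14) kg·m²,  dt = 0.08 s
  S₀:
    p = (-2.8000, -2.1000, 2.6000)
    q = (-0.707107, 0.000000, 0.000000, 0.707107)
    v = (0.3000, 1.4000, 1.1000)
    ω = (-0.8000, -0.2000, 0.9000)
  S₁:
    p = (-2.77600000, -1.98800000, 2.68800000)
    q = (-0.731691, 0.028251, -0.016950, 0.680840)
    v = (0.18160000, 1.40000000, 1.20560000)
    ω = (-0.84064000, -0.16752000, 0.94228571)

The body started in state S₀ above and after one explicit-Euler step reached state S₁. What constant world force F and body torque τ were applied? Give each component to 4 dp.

F = (-3.7000, 0.0000, 3.3000)
τ = (-0.0400, 0.1100, 0.0900)

v₁ − v₀ = (-0.11840000, 0.00000000, 0.10560000)
applied force F = (-3.7000, 0.0000, 3.3000)
rate change Δω = (-0.04064000, 0.03248000, 0.04228571)
applied torque τ = (-0.0400, 0.1100, 0.0900)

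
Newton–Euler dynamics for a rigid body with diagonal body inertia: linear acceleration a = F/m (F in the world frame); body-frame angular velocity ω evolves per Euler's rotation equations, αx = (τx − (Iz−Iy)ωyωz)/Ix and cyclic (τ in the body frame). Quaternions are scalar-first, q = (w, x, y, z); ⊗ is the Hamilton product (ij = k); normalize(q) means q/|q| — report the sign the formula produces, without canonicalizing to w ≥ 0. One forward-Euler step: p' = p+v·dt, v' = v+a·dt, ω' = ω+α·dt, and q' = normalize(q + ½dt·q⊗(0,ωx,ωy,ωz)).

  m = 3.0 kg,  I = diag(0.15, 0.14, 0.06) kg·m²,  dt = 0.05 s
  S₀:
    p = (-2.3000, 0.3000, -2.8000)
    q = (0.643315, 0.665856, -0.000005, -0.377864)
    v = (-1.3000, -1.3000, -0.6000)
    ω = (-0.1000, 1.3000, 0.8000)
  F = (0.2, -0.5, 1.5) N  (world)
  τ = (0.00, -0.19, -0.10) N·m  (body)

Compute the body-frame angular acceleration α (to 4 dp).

ω×(Iω) gyroscopic = (-0.0832, -0.0072, 0.0013)
(τ − ω×Iω)/I = (0.5547, -1.3057, -1.6883)

α = (0.5547, -1.3057, -1.6883)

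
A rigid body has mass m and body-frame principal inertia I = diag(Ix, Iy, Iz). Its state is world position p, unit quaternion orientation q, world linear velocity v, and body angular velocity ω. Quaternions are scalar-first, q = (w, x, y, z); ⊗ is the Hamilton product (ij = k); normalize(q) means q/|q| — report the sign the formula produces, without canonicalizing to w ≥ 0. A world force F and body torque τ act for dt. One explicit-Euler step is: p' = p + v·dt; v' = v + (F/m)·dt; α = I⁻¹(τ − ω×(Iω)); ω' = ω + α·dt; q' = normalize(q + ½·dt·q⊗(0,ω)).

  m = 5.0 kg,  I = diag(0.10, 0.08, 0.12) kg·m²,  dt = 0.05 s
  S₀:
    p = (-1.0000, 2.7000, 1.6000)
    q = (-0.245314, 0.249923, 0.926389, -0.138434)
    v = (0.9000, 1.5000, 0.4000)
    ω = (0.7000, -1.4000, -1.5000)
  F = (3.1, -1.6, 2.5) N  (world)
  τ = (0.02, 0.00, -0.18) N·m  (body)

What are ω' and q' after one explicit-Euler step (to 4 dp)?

gyro term ω×Iω = (0.0840, 0.0210, 0.0196)
angular accel α = (-0.6400, -0.2625, -1.6633)
ω + α·dt = (0.6680, -1.4131, -1.5832)
q⊗(0,ω) = (0.9143475, -1.7551109, 0.6214203, -0.6303935)
q' = normalize(q + ½dt·q⊗(0,ω)) = (-0.2221, 0.2057, 0.9405, -0.1540)

ω' = (0.6680, -1.4131, -1.5832)
q' = (-0.2221, 0.2057, 0.9405, -0.1540)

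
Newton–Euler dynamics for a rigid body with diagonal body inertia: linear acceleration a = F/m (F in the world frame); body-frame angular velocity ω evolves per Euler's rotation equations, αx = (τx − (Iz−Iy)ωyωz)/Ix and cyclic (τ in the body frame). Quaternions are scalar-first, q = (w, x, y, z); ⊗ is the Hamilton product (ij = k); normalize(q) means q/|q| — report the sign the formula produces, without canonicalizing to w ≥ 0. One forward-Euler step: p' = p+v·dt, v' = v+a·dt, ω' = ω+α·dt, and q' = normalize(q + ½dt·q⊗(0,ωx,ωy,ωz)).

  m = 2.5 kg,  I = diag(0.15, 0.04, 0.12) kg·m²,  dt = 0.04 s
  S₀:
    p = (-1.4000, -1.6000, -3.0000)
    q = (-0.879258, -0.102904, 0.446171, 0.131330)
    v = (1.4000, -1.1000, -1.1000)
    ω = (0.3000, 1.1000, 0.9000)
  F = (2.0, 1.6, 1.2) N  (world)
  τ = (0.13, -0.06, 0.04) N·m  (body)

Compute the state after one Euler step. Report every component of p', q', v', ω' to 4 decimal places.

p + v·dt = (-1.3440, -1.6440, -3.0440)
v' = v + a·dt = (1.4320, -1.0744, -1.0808)
ω×(Iω) gyroscopic = (0.0792, 0.0081, -0.0363)
α = I⁻¹(τ − ω×Iω) = (0.3387, -1.7025, 0.6358)
ω' = ω + α·dt = (0.3135, 1.0319, 0.9254)
Hamilton product q⊗(0,ω) = (-0.5781139, -0.0066865, -0.8351712, -1.0383779)
q' = normalize(q + ½dt·q⊗(0,ω)) = (-0.8904, -0.1030, 0.4293, 0.1105)

p' = (-1.3440, -1.6440, -3.0440)
q' = (-0.8904, -0.1030, 0.4293, 0.1105)
v' = (1.4320, -1.0744, -1.0808)
ω' = (0.3135, 1.0319, 0.9254)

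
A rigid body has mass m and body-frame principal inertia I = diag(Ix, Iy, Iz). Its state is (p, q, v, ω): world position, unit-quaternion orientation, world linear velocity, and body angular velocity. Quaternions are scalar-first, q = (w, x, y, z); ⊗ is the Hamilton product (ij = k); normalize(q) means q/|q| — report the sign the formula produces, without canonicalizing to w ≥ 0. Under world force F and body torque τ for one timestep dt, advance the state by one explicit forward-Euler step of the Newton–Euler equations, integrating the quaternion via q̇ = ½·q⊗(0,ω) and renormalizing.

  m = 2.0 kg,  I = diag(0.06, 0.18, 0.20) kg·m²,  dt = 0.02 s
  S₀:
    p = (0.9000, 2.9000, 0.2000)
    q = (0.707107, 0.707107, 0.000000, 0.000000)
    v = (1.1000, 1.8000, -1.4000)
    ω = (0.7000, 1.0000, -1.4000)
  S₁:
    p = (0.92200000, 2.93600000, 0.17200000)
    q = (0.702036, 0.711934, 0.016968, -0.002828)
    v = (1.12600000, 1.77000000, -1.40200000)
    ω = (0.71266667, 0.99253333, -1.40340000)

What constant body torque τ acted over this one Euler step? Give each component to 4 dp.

τ = (0.0100, 0.0700, 0.0500)

rate change Δω = (0.01266667, -0.00746667, -0.00340000)
gyro term ω₀×Iω₀ = (-0.0280, 0.1372, 0.0840)
applied torque τ = (0.0100, 0.0700, 0.0500)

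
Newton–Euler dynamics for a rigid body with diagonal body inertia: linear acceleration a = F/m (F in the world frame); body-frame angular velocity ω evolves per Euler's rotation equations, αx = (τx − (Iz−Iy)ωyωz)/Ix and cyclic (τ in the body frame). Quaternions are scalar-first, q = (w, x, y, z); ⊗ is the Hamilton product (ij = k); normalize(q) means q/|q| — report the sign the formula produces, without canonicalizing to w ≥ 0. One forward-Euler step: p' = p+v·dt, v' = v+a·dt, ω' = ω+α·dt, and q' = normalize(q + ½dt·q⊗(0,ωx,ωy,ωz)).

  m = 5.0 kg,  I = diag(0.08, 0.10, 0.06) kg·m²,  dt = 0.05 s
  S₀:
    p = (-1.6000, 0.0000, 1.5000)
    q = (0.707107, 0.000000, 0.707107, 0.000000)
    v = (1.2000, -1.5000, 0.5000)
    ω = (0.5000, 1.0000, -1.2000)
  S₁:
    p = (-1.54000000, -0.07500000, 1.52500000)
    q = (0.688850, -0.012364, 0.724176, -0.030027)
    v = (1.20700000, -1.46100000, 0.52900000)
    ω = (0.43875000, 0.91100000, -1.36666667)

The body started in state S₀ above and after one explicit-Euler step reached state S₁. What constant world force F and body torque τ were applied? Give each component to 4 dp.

rate change Δω = (-0.06125000, -0.08900000, -0.16666667)
gyro term ω₀×Iω₀ = (0.0480, -0.0120, 0.0100)
applied torque τ = (-0.0500, -0.1900, -0.1900)
v₁ − v₀ = (0.00700000, 0.03900000, 0.02900000)
F = m·Δv/dt = (0.7000, 3.9000, 2.9000)

F = (0.7000, 3.9000, 2.9000)
τ = (-0.0500, -0.1900, -0.1900)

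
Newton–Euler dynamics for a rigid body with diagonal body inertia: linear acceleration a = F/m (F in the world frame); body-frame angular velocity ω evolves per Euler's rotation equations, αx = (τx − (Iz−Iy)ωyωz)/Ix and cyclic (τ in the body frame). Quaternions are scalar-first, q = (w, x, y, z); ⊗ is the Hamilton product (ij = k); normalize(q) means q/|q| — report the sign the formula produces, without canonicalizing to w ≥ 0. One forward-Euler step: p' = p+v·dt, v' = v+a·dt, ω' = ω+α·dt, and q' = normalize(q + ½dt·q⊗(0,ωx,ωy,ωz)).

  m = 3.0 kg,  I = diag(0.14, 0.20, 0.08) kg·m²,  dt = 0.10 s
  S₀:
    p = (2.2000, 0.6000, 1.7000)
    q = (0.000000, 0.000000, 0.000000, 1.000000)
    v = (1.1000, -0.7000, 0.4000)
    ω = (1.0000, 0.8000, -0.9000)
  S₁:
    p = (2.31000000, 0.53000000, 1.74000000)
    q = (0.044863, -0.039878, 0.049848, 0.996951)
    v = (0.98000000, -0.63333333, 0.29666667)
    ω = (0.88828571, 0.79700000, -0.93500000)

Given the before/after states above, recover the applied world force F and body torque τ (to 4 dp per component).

F = (-3.6000, 2.0000, -3.1000)
τ = (-0.0700, -0.0600, 0.0200)

v₁ − v₀ = (-0.12000000, 0.06666667, -0.10333333)
m·(v₁−v₀)/dt = (-3.6000, 2.0000, -3.1000)
Δω = ω₁−ω₀ = (-0.11171429, -0.00300000, -0.03500000)
precession coupling = (0.0864, -0.0540, 0.0480)
τ = I·(Δω/dt) + ω₀×(Iω₀) = (-0.0700, -0.0600, 0.0200)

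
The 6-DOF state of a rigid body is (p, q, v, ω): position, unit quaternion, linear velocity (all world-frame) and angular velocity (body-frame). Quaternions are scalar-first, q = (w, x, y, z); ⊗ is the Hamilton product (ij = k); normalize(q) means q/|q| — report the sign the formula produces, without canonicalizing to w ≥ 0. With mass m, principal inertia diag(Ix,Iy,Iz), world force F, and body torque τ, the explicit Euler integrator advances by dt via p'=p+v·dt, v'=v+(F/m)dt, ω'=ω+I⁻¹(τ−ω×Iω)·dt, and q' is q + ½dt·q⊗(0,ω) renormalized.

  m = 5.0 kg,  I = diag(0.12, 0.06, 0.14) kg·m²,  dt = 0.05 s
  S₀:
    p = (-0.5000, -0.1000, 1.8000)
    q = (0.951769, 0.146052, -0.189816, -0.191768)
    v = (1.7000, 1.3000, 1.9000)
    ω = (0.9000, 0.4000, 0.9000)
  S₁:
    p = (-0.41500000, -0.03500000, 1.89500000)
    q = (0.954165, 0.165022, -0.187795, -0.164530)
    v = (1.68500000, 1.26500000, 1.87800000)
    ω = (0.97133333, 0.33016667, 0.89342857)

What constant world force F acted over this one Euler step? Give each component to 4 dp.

F = (-1.5000, -3.5000, -2.2000)

velocity change Δv = (-0.01500000, -0.03500000, -0.02200000)
m·(v₁−v₀)/dt = (-1.5000, -3.5000, -2.2000)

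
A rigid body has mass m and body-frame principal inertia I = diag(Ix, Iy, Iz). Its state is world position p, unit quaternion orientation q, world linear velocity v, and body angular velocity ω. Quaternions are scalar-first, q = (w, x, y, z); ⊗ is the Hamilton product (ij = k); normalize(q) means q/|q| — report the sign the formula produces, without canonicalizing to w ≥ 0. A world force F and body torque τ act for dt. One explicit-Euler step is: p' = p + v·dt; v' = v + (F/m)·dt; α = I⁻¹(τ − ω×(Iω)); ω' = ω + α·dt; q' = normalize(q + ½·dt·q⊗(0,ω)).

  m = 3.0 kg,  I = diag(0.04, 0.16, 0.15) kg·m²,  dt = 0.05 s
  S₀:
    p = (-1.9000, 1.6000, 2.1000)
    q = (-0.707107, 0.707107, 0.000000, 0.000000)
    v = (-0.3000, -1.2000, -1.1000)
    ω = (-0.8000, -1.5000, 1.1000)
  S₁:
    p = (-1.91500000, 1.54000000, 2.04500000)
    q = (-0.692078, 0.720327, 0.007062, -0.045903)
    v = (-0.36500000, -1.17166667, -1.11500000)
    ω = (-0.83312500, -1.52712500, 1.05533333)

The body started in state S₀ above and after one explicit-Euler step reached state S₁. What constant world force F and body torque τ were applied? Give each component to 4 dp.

rate change Δω = (-0.03312500, -0.02712500, -0.04466667)
τ = I·(Δω/dt) + ω₀×(Iω₀) = (-0.0100, 0.0100, 0.0100)
v₁ − v₀ = (-0.06500000, 0.02833333, -0.01500000)
m·(v₁−v₀)/dt = (-3.9000, 1.7000, -0.9000)

F = (-3.9000, 1.7000, -0.9000)
τ = (-0.0100, 0.0100, 0.0100)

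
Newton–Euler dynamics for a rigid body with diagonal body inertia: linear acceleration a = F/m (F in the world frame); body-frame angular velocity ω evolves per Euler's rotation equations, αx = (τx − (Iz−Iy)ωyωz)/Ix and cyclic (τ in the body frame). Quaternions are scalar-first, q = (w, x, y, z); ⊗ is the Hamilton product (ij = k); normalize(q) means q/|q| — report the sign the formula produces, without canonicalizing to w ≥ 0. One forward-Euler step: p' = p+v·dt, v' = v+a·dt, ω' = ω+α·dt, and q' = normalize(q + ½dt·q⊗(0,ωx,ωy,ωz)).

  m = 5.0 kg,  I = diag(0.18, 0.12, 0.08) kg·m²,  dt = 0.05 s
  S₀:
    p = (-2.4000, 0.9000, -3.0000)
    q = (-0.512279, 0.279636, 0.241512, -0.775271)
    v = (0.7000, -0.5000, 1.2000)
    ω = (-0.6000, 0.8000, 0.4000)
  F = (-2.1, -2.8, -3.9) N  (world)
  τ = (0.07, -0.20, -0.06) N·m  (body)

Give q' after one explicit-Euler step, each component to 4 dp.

q' = (-0.5050, 0.3051, 0.2400, -0.7709)

q⊗(0,ω) = (0.2846804, 1.0241890, -0.0565150, 0.1637044)
q + ½dt·q⊗(0,ω), renormalized = (-0.5050, 0.3051, 0.2400, -0.7709)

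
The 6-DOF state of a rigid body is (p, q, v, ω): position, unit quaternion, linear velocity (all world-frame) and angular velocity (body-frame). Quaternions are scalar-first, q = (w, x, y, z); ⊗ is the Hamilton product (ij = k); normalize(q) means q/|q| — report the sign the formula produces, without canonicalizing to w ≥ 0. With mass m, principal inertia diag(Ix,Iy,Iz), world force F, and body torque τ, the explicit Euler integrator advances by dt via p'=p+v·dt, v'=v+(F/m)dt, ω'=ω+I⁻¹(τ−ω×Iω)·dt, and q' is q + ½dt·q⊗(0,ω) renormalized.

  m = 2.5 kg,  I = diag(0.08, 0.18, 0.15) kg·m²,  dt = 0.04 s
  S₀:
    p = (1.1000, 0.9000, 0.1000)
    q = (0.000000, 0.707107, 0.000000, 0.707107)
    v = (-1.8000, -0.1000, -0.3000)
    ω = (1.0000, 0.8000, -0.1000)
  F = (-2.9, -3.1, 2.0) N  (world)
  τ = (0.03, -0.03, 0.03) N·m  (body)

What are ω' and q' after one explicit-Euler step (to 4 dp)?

ω' = (1.0138, 0.7918, -0.1133)
q' = (-0.0127, 0.6956, 0.0156, 0.7182)

precession coupling ω×(Iω) = (0.0024, 0.0070, 0.0800)
α = I⁻¹(τ − ω×Iω) = (0.3450, -0.2056, -0.3333)
new body rate ω' = (1.0138, 0.7918, -0.1133)
2q̇ = q⊗(0,ω) = (-0.6363963, -0.5656856, 0.7778177, 0.5656856)
updated quaternion q' = (-0.0127, 0.6956, 0.0156, 0.7182)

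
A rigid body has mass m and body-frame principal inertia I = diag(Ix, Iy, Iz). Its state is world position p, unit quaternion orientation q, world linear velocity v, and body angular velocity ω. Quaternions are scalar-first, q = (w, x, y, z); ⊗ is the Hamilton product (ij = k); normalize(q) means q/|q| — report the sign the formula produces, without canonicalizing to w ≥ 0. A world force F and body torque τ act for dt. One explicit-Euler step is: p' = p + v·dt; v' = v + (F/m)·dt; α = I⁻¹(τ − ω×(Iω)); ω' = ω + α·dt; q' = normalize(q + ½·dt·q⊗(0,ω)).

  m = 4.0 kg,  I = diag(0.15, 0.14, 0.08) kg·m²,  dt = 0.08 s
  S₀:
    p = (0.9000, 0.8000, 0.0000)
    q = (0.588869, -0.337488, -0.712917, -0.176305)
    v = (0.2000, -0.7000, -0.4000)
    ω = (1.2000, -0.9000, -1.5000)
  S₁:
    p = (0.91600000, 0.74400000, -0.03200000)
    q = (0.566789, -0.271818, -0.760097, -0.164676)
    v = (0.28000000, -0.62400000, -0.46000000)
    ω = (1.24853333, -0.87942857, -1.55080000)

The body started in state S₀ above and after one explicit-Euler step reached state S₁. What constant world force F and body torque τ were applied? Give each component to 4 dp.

F = (4.0000, 3.8000, -3.0000)
τ = (0.0100, -0.0900, -0.0400)

ω₁ − ω₀ = (0.04853333, 0.02057143, -0.05080000)
gyro term ω₀×Iω₀ = (-0.0810, -0.1260, 0.0108)
I·α + gyro = (0.0100, -0.0900, -0.0400)
velocity change Δv = (0.08000000, 0.07600000, -0.06000000)
F = m·Δv/dt = (4.0000, 3.8000, -3.0000)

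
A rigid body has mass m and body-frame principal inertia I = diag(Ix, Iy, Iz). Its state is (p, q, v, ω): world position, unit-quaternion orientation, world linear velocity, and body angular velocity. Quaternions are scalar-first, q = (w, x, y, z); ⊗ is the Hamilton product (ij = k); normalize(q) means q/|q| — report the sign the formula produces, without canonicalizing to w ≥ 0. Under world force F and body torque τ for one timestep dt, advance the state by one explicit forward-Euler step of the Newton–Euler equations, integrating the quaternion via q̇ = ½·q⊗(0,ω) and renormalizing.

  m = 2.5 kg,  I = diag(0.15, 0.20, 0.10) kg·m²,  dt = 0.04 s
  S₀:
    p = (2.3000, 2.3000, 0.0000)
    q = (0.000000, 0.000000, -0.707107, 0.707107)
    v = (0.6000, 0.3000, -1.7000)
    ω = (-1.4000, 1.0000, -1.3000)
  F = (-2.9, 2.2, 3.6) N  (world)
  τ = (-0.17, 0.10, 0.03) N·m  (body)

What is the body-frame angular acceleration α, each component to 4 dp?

gyro term ω×Iω = (0.1300, 0.0910, -0.0700)
α = I⁻¹(τ − ω×Iω) = (-2.0000, 0.0450, 1.0000)

α = (-2.0000, 0.0450, 1.0000)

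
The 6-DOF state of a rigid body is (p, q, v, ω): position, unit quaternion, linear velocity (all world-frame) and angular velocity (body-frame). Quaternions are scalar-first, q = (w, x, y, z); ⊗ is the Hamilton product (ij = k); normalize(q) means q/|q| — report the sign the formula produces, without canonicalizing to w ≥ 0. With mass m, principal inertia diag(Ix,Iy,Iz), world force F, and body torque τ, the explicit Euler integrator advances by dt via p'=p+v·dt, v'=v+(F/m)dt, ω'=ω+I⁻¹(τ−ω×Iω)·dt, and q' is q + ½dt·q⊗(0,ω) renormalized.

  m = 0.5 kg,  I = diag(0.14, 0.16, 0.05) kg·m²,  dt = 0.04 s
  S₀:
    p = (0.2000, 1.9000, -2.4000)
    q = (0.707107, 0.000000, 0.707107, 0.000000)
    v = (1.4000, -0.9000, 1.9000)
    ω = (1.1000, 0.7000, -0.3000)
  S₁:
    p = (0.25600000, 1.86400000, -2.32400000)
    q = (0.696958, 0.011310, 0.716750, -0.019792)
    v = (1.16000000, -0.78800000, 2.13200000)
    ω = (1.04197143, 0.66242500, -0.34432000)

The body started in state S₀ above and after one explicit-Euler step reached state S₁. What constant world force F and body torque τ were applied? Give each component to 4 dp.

F = (-3.0000, 1.4000, 2.9000)
τ = (-0.1800, -0.1800, -0.0400)

rate change Δω = (-0.05802857, -0.03757500, -0.04432000)
gyro term ω₀×Iω₀ = (0.0231, -0.0297, 0.0154)
applied torque τ = (-0.1800, -0.1800, -0.0400)
Δv = v₁−v₀ = (-0.24000000, 0.11200000, 0.23200000)
applied force F = (-3.0000, 1.4000, 2.9000)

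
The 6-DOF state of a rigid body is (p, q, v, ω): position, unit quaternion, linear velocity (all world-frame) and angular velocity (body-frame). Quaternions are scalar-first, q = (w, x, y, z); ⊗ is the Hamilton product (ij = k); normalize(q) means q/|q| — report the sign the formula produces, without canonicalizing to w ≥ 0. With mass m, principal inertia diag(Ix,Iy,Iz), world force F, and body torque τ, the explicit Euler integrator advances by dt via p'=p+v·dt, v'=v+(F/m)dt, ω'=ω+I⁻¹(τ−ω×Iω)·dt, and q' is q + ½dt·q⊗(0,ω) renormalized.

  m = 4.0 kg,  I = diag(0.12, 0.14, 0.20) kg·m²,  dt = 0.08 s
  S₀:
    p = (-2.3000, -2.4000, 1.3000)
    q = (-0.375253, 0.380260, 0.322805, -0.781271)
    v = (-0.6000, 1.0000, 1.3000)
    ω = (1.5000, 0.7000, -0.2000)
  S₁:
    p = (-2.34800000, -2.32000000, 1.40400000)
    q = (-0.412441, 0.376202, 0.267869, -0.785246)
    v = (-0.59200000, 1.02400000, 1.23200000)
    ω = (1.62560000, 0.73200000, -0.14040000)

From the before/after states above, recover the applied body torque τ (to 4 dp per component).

τ = (0.1800, 0.0800, 0.1700)

Δω = ω₁−ω₀ = (0.12560000, 0.03200000, 0.05960000)
ω₀×(Iω₀) = (-0.0084, 0.0240, 0.0210)
applied torque τ = (0.1800, 0.0800, 0.1700)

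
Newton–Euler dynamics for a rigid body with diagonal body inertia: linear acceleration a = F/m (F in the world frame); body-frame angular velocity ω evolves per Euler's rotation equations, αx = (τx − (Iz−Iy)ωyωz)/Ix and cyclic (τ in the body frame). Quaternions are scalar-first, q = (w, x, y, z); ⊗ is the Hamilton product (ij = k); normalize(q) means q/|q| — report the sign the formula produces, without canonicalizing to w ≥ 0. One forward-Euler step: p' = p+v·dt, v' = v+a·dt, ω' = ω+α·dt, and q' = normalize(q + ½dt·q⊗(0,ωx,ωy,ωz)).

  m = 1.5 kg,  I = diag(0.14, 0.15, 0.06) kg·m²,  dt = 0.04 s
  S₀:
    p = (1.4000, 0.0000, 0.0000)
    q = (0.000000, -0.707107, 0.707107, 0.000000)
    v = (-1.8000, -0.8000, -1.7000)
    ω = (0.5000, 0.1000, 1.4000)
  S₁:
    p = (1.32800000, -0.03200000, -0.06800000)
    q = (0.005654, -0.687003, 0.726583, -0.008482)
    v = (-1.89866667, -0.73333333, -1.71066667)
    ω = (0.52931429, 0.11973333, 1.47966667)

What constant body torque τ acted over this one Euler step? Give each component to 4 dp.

τ = (0.0900, 0.1300, 0.1200)

ω₁ − ω₀ = (0.02931429, 0.01973333, 0.07966667)
precession coupling = (-0.0126, 0.0560, 0.0005)
applied torque τ = (0.0900, 0.1300, 0.1200)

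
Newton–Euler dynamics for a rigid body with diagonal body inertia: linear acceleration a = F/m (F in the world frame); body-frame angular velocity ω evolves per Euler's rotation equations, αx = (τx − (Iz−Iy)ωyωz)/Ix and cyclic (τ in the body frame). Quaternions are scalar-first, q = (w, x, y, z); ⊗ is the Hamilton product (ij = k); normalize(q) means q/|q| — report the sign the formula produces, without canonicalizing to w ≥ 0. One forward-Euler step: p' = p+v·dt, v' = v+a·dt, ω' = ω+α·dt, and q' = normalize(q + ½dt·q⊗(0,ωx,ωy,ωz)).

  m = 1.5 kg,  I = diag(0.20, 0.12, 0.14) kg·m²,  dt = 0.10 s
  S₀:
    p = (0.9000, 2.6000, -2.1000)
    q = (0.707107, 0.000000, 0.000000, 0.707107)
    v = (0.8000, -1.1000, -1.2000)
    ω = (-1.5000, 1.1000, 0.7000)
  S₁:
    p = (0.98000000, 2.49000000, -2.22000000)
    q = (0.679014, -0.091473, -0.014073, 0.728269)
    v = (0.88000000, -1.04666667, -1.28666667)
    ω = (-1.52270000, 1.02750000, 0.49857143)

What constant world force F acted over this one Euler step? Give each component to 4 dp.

v₁ − v₀ = (0.08000000, 0.05333333, -0.08666667)
m·(v₁−v₀)/dt = (1.2000, 0.8000, -1.3000)

F = (1.2000, 0.8000, -1.3000)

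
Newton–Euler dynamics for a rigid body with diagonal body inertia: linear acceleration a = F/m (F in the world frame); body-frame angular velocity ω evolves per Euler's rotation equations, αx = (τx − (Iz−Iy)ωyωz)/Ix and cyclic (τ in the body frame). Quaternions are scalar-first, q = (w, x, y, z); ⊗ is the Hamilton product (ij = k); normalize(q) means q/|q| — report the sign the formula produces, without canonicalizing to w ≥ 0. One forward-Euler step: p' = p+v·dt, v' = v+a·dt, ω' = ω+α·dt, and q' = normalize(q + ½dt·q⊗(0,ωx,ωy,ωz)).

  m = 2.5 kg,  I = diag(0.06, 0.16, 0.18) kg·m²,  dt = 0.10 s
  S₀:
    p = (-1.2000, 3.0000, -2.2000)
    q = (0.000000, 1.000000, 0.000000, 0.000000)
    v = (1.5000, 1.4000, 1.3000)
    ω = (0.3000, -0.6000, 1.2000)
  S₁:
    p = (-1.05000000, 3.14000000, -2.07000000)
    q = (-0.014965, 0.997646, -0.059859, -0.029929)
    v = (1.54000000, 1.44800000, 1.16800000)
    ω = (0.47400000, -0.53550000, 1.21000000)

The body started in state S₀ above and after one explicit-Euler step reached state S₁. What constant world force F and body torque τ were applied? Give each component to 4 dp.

rate change Δω = (0.17400000, 0.06450000, 0.01000000)
τ = I·(Δω/dt) + ω₀×(Iω₀) = (0.0900, 0.0600, 0.0000)
velocity change Δv = (0.04000000, 0.04800000, -0.13200000)
m·(v₁−v₀)/dt = (1.0000, 1.2000, -3.3000)

F = (1.0000, 1.2000, -3.3000)
τ = (0.0900, 0.0600, 0.0000)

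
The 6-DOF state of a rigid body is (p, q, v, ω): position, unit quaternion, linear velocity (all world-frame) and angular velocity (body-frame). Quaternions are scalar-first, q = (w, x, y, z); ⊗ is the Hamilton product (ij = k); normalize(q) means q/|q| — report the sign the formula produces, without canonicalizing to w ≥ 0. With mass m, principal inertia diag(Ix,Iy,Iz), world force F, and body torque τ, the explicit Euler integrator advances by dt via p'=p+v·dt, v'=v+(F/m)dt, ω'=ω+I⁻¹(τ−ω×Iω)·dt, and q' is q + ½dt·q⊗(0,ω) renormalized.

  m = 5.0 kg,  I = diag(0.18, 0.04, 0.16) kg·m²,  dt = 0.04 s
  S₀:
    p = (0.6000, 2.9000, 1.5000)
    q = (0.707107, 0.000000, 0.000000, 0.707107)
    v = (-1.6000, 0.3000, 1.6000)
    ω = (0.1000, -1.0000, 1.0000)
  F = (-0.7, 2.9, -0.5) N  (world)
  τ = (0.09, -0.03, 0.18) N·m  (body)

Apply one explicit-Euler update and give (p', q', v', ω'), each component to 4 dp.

ω×(Iω) gyroscopic = (-0.1200, 0.0020, 0.0140)
(τ − ω×Iω)/I = (1.1667, -0.8000, 1.0375)
ω' = ω + α·dt = (0.1467, -1.0320, 1.0415)
Hamilton product q⊗(0,ω) = (-0.7071070, 0.7778177, -0.6363963, 0.7071070)
updated quaternion q' = (0.6927, 0.0156, -0.0127, 0.7210)
new position p' = (0.5360, 2.9120, 1.5640)
new velocity v' = (-1.6056, 0.3232, 1.5960)

p' = (0.5360, 2.9120, 1.5640)
q' = (0.6927, 0.0156, -0.0127, 0.7210)
v' = (-1.6056, 0.3232, 1.5960)
ω' = (0.1467, -1.0320, 1.0415)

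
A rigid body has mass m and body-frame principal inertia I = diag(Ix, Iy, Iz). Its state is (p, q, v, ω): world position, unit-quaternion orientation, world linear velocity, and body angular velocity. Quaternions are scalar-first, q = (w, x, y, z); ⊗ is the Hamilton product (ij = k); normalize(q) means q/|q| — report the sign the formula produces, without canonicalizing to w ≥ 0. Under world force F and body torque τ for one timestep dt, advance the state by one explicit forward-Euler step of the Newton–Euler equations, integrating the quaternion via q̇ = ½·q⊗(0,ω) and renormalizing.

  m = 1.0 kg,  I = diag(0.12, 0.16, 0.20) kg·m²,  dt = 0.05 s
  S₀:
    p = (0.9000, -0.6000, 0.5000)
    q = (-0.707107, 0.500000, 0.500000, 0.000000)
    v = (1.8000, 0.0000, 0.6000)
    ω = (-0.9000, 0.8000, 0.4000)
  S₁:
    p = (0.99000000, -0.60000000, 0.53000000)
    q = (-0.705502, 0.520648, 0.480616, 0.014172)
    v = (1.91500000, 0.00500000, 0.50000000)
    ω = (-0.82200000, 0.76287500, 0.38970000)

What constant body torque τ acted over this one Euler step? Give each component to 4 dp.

τ = (0.2000, -0.0900, -0.0700)

Δω = ω₁−ω₀ = (0.07800000, -0.03712500, -0.01030000)
gyro term ω₀×Iω₀ = (0.0128, 0.0288, -0.0288)
τ = I·(Δω/dt) + ω₀×(Iω₀) = (0.2000, -0.0900, -0.0700)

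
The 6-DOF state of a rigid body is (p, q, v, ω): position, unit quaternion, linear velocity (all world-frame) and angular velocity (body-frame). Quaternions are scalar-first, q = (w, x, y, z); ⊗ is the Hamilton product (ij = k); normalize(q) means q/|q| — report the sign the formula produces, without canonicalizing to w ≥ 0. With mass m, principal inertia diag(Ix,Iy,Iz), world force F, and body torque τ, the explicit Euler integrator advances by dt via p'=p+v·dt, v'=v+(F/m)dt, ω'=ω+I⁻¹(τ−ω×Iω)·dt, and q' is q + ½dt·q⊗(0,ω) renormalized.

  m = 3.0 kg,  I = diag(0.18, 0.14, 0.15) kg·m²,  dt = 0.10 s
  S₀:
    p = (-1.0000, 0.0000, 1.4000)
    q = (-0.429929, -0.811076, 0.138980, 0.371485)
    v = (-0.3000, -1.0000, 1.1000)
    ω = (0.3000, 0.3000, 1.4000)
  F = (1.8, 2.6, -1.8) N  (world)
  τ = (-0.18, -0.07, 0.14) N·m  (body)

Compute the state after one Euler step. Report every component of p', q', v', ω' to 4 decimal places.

p' = (-1.0300, -0.1000, 1.5100)
q' = (-0.4447, -0.8112, 0.1944, 0.3263)
v' = (-0.2400, -0.9133, 1.0400)
ω' = (0.1977, 0.2410, 1.4957)

linear accel F/m = (0.6000, 0.8667, -0.6000)
new position p' = (-1.0300, -0.1000, 1.5100)
v + (F/m)dt = (-0.2400, -0.9133, 1.0400)
(τ − ω×Iω)/I = (-1.0233, -0.5900, 0.9573)
ω + α·dt = (0.1977, 0.2410, 1.4957)
q⊗(0,ω) = (-0.3184502, -0.0458522, 1.1179732, -0.8869174)
q' = normalize(q + ½dt·q⊗(0,ω)) = (-0.4447, -0.8112, 0.1944, 0.3263)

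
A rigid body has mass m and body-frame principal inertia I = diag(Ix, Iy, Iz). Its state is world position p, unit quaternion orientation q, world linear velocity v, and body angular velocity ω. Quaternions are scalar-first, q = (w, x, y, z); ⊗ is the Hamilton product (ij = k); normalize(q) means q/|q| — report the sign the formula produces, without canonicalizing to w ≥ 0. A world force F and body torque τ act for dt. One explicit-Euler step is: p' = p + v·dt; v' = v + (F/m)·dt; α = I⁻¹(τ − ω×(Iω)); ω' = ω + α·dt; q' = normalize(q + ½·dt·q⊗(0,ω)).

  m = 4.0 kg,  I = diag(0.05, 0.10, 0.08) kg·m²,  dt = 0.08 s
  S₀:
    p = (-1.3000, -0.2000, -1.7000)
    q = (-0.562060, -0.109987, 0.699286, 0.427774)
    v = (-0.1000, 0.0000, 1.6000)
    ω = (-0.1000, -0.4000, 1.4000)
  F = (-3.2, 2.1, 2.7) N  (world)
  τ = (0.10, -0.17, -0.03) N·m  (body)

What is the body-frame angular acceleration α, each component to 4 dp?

precession coupling ω×(Iω) = (0.0112, 0.0042, 0.0020)
α = I⁻¹(τ − ω×Iω) = (1.7760, -1.7420, -0.4000)

α = (1.7760, -1.7420, -0.4000)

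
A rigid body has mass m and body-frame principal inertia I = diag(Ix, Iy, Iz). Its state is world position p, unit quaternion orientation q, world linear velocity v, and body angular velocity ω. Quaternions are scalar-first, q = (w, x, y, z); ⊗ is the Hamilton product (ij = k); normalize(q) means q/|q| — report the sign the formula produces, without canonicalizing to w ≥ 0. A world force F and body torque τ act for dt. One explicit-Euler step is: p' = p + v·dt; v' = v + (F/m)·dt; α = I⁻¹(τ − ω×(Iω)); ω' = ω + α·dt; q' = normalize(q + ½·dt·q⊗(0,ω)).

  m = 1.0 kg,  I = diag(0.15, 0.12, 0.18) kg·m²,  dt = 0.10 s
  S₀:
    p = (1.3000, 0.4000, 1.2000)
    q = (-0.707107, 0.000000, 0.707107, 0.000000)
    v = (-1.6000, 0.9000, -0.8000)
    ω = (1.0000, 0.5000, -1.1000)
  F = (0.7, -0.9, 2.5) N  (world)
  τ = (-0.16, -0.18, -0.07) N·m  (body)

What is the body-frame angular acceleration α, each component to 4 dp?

α = (-0.8467, -1.7750, -0.3056)

ω×(Iω) gyroscopic = (-0.0330, 0.0330, -0.0150)
α = I⁻¹(τ − ω×Iω) = (-0.8467, -1.7750, -0.3056)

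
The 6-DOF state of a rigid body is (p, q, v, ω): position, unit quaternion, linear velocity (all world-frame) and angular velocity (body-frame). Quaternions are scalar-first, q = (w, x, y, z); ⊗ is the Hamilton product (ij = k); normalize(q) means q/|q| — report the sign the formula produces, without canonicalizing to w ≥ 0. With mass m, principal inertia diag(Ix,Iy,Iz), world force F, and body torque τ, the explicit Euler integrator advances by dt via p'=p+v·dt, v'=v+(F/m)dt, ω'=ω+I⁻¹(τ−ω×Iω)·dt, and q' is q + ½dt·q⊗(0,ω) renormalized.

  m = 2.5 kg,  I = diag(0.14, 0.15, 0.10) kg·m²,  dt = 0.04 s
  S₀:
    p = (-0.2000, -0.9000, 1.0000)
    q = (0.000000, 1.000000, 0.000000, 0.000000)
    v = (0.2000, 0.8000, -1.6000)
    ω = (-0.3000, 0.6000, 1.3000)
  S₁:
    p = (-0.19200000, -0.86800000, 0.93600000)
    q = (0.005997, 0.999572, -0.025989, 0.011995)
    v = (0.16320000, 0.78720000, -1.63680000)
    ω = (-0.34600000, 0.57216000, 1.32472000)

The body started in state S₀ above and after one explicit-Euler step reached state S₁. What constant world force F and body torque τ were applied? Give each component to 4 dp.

ω₁ − ω₀ = (-0.04600000, -0.02784000, 0.02472000)
precession coupling = (-0.0390, -0.0156, -0.0018)
τ = I·(Δω/dt) + ω₀×(Iω₀) = (-0.2000, -0.1200, 0.0600)
v₁ − v₀ = (-0.03680000, -0.01280000, -0.03680000)
m·(v₁−v₀)/dt = (-2.3000, -0.8000, -2.3000)

F = (-2.3000, -0.8000, -2.3000)
τ = (-0.2000, -0.1200, 0.0600)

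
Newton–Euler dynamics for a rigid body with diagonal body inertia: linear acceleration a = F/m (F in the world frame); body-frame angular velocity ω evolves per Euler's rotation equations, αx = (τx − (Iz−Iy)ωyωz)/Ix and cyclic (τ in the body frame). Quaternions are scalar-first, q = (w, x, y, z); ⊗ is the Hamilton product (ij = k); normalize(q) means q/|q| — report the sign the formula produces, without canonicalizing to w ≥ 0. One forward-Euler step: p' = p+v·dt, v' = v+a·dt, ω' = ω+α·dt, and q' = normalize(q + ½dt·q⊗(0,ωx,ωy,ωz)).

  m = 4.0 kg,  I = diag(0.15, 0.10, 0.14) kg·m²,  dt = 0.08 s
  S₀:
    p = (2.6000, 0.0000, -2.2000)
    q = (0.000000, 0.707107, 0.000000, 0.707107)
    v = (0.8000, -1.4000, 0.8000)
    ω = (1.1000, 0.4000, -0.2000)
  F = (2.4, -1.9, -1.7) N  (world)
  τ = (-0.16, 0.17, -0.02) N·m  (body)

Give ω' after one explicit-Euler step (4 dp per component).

gyro term ω×Iω = (-0.0032, -0.0022, -0.0220)
α = I⁻¹(τ − ω×Iω) = (-1.0453, 1.7220, 0.0143)
ω' = ω + α·dt = (1.0164, 0.5378, -0.1989)

ω' = (1.0164, 0.5378, -0.1989)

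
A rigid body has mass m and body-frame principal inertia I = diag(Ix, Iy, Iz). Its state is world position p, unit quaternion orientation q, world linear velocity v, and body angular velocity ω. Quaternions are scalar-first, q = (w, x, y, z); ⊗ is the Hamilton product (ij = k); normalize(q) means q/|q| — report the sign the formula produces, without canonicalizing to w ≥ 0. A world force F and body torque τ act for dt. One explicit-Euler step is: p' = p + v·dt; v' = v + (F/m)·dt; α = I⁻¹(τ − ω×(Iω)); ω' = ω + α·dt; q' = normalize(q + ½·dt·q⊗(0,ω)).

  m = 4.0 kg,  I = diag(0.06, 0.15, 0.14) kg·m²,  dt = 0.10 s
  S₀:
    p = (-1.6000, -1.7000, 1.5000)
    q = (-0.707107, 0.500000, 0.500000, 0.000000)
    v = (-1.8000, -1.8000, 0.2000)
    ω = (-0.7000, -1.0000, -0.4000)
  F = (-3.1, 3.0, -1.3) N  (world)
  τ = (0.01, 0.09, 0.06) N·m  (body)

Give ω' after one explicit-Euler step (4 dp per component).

ω' = (-0.6767, -0.9251, -0.4021)

angular accel α = (0.2333, 0.7493, -0.0214)
ω' = ω + α·dt = (-0.6767, -0.9251, -0.4021)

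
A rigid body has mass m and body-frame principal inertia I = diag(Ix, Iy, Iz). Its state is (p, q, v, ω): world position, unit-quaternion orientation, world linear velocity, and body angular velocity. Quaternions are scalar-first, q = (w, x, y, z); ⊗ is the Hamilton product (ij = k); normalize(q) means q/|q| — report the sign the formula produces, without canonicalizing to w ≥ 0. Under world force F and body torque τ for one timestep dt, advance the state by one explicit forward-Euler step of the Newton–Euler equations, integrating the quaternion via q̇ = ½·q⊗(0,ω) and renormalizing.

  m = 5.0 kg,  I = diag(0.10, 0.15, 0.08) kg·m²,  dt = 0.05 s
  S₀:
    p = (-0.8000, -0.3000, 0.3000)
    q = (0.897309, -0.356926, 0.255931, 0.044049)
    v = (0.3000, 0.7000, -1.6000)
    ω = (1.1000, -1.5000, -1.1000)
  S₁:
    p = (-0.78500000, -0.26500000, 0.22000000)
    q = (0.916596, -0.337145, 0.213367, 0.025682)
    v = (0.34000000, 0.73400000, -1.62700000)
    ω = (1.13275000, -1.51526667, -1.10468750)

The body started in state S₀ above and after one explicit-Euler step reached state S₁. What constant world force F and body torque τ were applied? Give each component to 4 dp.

ω₁ − ω₀ = (0.03275000, -0.01526667, -0.00468750)
gyro term ω₀×Iω₀ = (-0.1155, -0.0242, -0.0825)
I·α + gyro = (-0.0500, -0.0700, -0.0900)
v₁ − v₀ = (0.04000000, 0.03400000, -0.02700000)
m·(v₁−v₀)/dt = (4.0000, 3.4000, -2.7000)

F = (4.0000, 3.4000, -2.7000)
τ = (-0.0500, -0.0700, -0.0900)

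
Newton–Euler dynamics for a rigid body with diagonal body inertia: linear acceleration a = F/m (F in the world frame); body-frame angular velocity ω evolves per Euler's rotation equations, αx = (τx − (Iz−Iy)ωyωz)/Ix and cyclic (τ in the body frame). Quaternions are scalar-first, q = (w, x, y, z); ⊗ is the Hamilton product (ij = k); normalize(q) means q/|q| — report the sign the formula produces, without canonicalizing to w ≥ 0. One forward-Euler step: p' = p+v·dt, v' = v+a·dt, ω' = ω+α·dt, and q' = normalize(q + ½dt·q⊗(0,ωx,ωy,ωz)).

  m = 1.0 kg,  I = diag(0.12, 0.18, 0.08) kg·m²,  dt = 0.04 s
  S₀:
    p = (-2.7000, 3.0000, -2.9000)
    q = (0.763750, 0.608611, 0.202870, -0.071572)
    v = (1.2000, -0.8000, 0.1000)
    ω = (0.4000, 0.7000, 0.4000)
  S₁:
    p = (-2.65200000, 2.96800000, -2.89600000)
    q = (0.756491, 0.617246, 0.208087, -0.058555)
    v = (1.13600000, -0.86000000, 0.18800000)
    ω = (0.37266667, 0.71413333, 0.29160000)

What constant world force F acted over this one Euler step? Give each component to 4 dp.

F = (-1.6000, -1.5000, 2.2000)

Δv = v₁−v₀ = (-0.06400000, -0.06000000, 0.08800000)
applied force F = (-1.6000, -1.5000, 2.2000)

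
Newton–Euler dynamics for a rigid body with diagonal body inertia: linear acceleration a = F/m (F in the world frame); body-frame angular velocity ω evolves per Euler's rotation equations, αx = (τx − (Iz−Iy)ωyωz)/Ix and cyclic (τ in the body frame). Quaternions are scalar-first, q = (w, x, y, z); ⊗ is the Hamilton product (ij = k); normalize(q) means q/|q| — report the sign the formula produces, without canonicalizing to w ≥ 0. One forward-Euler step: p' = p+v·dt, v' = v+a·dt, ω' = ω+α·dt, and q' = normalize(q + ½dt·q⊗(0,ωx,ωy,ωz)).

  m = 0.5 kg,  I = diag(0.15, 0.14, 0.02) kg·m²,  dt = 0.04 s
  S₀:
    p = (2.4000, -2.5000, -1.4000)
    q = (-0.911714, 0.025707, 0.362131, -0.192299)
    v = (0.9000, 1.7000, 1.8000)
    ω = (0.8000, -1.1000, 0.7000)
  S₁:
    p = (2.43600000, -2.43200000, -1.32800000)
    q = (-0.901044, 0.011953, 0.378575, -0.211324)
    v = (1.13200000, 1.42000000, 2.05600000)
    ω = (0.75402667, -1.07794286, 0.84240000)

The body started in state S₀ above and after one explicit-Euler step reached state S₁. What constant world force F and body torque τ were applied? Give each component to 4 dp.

rate change Δω = (-0.04597333, 0.02205714, 0.14240000)
gyro term ω₀×Iω₀ = (0.0924, 0.0728, 0.0088)
I·α + gyro = (-0.0800, 0.1500, 0.0800)
velocity change Δv = (0.23200000, -0.28000000, 0.25600000)
applied force F = (2.9000, -3.5000, 3.2000)

F = (2.9000, -3.5000, 3.2000)
τ = (-0.0800, 0.1500, 0.0800)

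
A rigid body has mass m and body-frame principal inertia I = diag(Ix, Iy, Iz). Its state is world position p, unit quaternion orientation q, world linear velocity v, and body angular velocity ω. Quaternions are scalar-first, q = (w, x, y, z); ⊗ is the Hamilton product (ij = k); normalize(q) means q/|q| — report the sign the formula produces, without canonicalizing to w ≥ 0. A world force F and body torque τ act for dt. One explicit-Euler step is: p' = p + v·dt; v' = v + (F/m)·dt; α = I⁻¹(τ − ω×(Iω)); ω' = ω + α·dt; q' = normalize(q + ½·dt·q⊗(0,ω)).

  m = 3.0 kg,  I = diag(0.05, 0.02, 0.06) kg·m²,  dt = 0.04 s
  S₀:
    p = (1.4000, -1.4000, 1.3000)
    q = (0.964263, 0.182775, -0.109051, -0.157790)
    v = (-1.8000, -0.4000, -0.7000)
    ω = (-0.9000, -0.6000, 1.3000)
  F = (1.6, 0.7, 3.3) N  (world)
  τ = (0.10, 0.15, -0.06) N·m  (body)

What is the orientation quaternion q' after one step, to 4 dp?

Hamilton product q⊗(0,ω) = (0.3041939, -1.1042770, -0.6741543, 1.0457310)
q' = normalize(q + ½dt·q⊗(0,ω)) = (0.9698, 0.1606, -0.1225, -0.1368)

q' = (0.9698, 0.1606, -0.1225, -0.1368)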